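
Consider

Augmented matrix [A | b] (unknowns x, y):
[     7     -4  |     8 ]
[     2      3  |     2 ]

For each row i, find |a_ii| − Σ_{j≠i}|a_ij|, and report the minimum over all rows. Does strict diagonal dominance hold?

row 1: |7| − (4) = 3
row 2: |3| − (2) = 1
minimum over rows = 1 → strictly diagonally dominant (convergence guaranteed)

1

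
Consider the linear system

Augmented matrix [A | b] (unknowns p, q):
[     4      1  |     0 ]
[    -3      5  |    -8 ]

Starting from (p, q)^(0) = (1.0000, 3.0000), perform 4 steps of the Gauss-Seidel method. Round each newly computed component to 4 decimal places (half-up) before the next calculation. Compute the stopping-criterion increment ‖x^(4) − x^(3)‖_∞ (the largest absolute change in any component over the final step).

0.0284

Iteration 1:
  p = (0 - (1)·3.0000) / (4) = -0.7500
  q = (-8 - (-3)·-0.7500) / (5) = -2.0500
Iteration 2:
  p = (0 - (1)·-2.0500) / (4) = 0.5125
  q = (-8 - (-3)·0.5125) / (5) = -1.2925
Iteration 3:
  p = (0 - (1)·-1.2925) / (4) = 0.3231
  q = (-8 - (-3)·0.3231) / (5) = -1.4061
Iteration 4:
  p = (0 - (1)·-1.4061) / (4) = 0.3515
  q = (-8 - (-3)·0.3515) / (5) = -1.3891
Change: (0.0284, 0.0170) → max |·| = 0.0284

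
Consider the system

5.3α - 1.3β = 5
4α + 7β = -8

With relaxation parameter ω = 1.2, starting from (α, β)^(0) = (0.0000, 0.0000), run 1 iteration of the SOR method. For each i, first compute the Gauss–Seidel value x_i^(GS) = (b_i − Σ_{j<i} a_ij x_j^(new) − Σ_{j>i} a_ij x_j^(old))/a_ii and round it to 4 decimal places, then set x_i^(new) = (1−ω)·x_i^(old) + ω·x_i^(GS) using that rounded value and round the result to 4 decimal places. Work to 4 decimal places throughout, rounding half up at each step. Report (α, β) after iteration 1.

(1.1321, -2.1478)

Iteration 1:
  α: GS value = (5 - (-1.3)·0.0000) / (5.3) = 0.9434;  α ← (1−ω)·0.0000 + ω·0.9434 = 1.1321
  β: GS value = (-8 - (4)·1.1321) / (7) = -1.7898;  β ← (1−ω)·0.0000 + ω·-1.7898 = -2.1478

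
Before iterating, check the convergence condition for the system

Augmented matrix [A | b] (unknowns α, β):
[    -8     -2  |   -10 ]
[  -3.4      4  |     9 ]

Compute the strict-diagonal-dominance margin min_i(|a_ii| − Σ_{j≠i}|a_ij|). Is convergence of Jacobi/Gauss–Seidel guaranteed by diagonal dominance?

0.6

row 1: |-8| − (2) = 6
row 2: |4| − (3.4) = 0.6
minimum over rows = 0.6 → strictly diagonally dominant (convergence guaranteed)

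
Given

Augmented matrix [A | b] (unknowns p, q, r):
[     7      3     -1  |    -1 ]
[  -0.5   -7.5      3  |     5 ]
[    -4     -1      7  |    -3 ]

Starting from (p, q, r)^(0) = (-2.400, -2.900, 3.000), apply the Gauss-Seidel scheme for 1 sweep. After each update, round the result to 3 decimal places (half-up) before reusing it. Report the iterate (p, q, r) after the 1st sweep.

(1.529, 0.431, 0.507)

Iteration 1:
  p = (-1 - (3)·-2.900 - (-1)·3.000) / (7) = 1.529
  q = (5 - (-0.5)·1.529 - (3)·3.000) / (-7.5) = 0.431
  r = (-3 - (-4)·1.529 - (-1)·0.431) / (7) = 0.507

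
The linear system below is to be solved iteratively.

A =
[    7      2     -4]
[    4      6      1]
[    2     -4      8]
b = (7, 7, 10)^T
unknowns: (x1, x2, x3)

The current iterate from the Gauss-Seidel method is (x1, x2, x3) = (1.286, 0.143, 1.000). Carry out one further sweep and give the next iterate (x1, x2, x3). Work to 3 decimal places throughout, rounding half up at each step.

One sweep:
  x1 = (7 - (2)·0.143 - (-4)·1.000) / (7) = 1.531
  x2 = (7 - (4)·1.531 - (1)·1.000) / (6) = -0.021
  x3 = (10 - (2)·1.531 - (-4)·-0.021) / (8) = 0.857

(1.531, -0.021, 0.857)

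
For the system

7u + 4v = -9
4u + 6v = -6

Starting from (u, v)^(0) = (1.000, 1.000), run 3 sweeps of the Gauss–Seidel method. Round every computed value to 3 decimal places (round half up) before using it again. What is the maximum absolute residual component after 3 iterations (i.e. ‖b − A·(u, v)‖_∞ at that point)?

Iteration 1:
  u = (-9 - (4)·1.000) / (7) = -1.857
  v = (-6 - (4)·-1.857) / (6) = 0.238
Iteration 2:
  u = (-9 - (4)·0.238) / (7) = -1.422
  v = (-6 - (4)·-1.422) / (6) = -0.052
Iteration 3:
  u = (-9 - (4)·-0.052) / (7) = -1.256
  v = (-6 - (4)·-1.256) / (6) = -0.163
Residual b − A·x = (0.444, 0.002); ∞-norm = 0.444

0.444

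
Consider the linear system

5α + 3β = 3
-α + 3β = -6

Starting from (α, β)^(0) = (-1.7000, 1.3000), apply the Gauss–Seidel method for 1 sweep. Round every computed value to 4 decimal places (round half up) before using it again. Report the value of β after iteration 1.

Iteration 1:
  α = (3 - (3)·1.3000) / (5) = -0.1800
  β = (-6 - (-1)·-0.1800) / (3) = -2.0600

-2.0600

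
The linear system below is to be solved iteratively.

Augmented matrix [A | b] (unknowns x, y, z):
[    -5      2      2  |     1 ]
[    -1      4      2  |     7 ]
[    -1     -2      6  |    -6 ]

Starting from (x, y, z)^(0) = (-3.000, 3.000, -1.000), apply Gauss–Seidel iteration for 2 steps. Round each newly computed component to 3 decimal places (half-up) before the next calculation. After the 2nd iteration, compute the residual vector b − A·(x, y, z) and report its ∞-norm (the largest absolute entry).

1.080

Iteration 1:
  x = (1 - (2)·3.000 - (2)·-1.000) / (-5) = 0.600
  y = (7 - (-1)·0.600 - (2)·-1.000) / (4) = 2.400
  z = (-6 - (-1)·0.600 - (-2)·2.400) / (6) = -0.100
Iteration 2:
  x = (1 - (2)·2.400 - (2)·-0.100) / (-5) = 0.720
  y = (7 - (-1)·0.720 - (2)·-0.100) / (4) = 1.980
  z = (-6 - (-1)·0.720 - (-2)·1.980) / (6) = -0.220
Residual b − A·x = (1.080, 0.240, 0.000); ∞-norm = 1.080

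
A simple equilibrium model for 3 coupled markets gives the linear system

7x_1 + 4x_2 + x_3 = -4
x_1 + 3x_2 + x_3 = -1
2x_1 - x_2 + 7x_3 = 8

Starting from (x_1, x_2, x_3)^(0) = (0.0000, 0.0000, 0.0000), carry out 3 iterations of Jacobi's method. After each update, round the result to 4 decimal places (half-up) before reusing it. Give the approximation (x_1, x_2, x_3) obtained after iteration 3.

(-0.4519, -0.5714, 1.2235)

Iteration 1:
  x_1 = (-4 - (4)·0.0000 - (1)·0.0000) / (7) = -0.5714
  x_2 = (-1 - (1)·0.0000 - (1)·0.0000) / (3) = -0.3333
  x_3 = (8 - (2)·0.0000 - (-1)·0.0000) / (7) = 1.1429
Iteration 2:
  x_1 = (-4 - (4)·-0.3333 - (1)·1.1429) / (7) = -0.5442
  x_2 = (-1 - (1)·-0.5714 - (1)·1.1429) / (3) = -0.5238
  x_3 = (8 - (2)·-0.5714 - (-1)·-0.3333) / (7) = 1.2585
Iteration 3:
  x_1 = (-4 - (4)·-0.5238 - (1)·1.2585) / (7) = -0.4519
  x_2 = (-1 - (1)·-0.5442 - (1)·1.2585) / (3) = -0.5714
  x_3 = (8 - (2)·-0.5442 - (-1)·-0.5238) / (7) = 1.2235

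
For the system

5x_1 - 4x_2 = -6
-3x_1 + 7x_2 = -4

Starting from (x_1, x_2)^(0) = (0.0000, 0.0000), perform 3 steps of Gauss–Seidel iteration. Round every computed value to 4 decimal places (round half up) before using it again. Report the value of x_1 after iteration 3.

-2.3664

Iteration 1:
  x_1 = (-6 - (-4)·0.0000) / (5) = -1.2000
  x_2 = (-4 - (-3)·-1.2000) / (7) = -1.0857
Iteration 2:
  x_1 = (-6 - (-4)·-1.0857) / (5) = -2.0686
  x_2 = (-4 - (-3)·-2.0686) / (7) = -1.4580
Iteration 3:
  x_1 = (-6 - (-4)·-1.4580) / (5) = -2.3664
  x_2 = (-4 - (-3)·-2.3664) / (7) = -1.5856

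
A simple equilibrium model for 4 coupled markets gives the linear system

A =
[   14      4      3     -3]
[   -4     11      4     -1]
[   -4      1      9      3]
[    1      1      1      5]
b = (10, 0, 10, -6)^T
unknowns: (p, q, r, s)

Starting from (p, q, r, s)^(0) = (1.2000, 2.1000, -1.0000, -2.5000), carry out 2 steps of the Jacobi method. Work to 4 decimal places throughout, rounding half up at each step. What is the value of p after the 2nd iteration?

-0.2860

Iteration 1:
  p = (10 - (4)·2.1000 - (3)·-1.0000 - (-3)·-2.5000) / (14) = -0.2071
  q = (0 - (-4)·1.2000 - (4)·-1.0000 - (-1)·-2.5000) / (11) = 0.5727
  r = (10 - (-4)·1.2000 - (1)·2.1000 - (3)·-2.5000) / (9) = 2.2444
  s = (-6 - (1)·1.2000 - (1)·2.1000 - (1)·-1.0000) / (5) = -1.6600
Iteration 2:
  p = (10 - (4)·0.5727 - (3)·2.2444 - (-3)·-1.6600) / (14) = -0.2860
  q = (0 - (-4)·-0.2071 - (4)·2.2444 - (-1)·-1.6600) / (11) = -1.0424
  r = (10 - (-4)·-0.2071 - (1)·0.5727 - (3)·-1.6600) / (9) = 1.5088
  s = (-6 - (1)·-0.2071 - (1)·0.5727 - (1)·2.2444) / (5) = -1.7220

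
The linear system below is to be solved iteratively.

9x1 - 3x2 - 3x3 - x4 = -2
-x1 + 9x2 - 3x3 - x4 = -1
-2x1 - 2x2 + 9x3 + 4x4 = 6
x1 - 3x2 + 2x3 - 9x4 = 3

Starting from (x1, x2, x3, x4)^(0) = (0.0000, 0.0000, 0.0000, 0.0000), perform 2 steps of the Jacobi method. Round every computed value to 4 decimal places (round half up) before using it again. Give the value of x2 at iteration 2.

0.0494

Iteration 1:
  x1 = (-2 - (-3)·0.0000 - (-3)·0.0000 - (-1)·0.0000) / (9) = -0.2222
  x2 = (-1 - (-1)·0.0000 - (-3)·0.0000 - (-1)·0.0000) / (9) = -0.1111
  x3 = (6 - (-2)·0.0000 - (-2)·0.0000 - (4)·0.0000) / (9) = 0.6667
  x4 = (3 - (1)·0.0000 - (-3)·0.0000 - (2)·0.0000) / (-9) = -0.3333
Iteration 2:
  x1 = (-2 - (-3)·-0.1111 - (-3)·0.6667 - (-1)·-0.3333) / (9) = -0.0741
  x2 = (-1 - (-1)·-0.2222 - (-3)·0.6667 - (-1)·-0.3333) / (9) = 0.0494
  x3 = (6 - (-2)·-0.2222 - (-2)·-0.1111 - (4)·-0.3333) / (9) = 0.7407
  x4 = (3 - (1)·-0.2222 - (-3)·-0.1111 - (2)·0.6667) / (-9) = -0.1728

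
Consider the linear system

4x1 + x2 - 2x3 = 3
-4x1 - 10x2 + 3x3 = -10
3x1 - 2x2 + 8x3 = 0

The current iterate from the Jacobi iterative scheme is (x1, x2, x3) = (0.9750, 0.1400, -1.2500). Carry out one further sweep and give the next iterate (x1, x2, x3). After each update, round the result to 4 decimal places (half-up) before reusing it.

One sweep:
  x1 = (3 - (1)·0.1400 - (-2)·-1.2500) / (4) = 0.0900
  x2 = (-10 - (-4)·0.9750 - (3)·-1.2500) / (-10) = 0.2350
  x3 = (0 - (3)·0.9750 - (-2)·0.1400) / (8) = -0.3306

(0.0900, 0.2350, -0.3306)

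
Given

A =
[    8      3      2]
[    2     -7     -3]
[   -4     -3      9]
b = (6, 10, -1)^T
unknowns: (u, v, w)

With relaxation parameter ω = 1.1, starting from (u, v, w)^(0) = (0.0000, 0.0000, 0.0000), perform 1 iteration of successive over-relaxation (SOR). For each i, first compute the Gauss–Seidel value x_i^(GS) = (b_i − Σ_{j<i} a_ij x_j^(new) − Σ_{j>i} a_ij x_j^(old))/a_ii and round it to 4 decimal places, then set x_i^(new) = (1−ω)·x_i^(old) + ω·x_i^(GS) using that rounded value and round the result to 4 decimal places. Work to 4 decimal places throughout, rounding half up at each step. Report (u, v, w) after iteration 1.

Iteration 1:
  u: GS value = (6 - (3)·0.0000 - (2)·0.0000) / (8) = 0.7500;  u ← (1−ω)·0.0000 + ω·0.7500 = 0.8250
  v: GS value = (10 - (2)·0.8250 - (-3)·0.0000) / (-7) = -1.1929;  v ← (1−ω)·0.0000 + ω·-1.1929 = -1.3122
  w: GS value = (-1 - (-4)·0.8250 - (-3)·-1.3122) / (9) = -0.1818;  w ← (1−ω)·0.0000 + ω·-0.1818 = -0.2000

(0.8250, -1.3122, -0.2000)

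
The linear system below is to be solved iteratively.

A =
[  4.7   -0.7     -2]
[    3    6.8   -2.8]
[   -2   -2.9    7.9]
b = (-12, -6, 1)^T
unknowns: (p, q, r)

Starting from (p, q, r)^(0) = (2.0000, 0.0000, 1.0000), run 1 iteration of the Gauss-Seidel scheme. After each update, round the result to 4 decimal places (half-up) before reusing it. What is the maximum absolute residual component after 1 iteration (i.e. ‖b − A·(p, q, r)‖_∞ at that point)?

3.4725

Iteration 1:
  p = (-12 - (-0.7)·0.0000 - (-2)·1.0000) / (4.7) = -2.1277
  q = (-6 - (3)·-2.1277 - (-2.8)·1.0000) / (6.8) = 0.4681
  r = (1 - (-2)·-2.1277 - (-2.9)·0.4681) / (7.9) = -0.2402
Residual b − A·x = (-2.1525, -3.4725, -0.0003); ∞-norm = 3.4725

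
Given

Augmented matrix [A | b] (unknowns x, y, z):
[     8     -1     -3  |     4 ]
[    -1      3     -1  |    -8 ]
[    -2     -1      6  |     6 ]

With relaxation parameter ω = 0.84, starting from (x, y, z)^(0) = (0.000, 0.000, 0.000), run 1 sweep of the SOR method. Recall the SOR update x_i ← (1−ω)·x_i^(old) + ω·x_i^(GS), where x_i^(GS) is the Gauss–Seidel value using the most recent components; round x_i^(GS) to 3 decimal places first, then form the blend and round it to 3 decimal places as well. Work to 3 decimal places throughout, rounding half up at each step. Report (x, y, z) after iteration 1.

Iteration 1:
  x: GS value = (4 - (-1)·0.000 - (-3)·0.000) / (8) = 0.500;  x ← (1−ω)·0.000 + ω·0.500 = 0.420
  y: GS value = (-8 - (-1)·0.420 - (-1)·0.000) / (3) = -2.527;  y ← (1−ω)·0.000 + ω·-2.527 = -2.123
  z: GS value = (6 - (-2)·0.420 - (-1)·-2.123) / (6) = 0.786;  z ← (1−ω)·0.000 + ω·0.786 = 0.660

(0.420, -2.123, 0.660)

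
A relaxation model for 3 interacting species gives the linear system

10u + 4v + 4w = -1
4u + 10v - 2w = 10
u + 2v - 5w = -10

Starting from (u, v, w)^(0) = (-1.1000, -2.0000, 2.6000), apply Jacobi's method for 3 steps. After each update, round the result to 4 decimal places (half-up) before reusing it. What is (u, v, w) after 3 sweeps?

Iteration 1:
  u = (-1 - (4)·-2.0000 - (4)·2.6000) / (10) = -0.3400
  v = (10 - (4)·-1.1000 - (-2)·2.6000) / (10) = 1.9600
  w = (-10 - (1)·-1.1000 - (2)·-2.0000) / (-5) = 0.9800
Iteration 2:
  u = (-1 - (4)·1.9600 - (4)·0.9800) / (10) = -1.2760
  v = (10 - (4)·-0.3400 - (-2)·0.9800) / (10) = 1.3320
  w = (-10 - (1)·-0.3400 - (2)·1.9600) / (-5) = 2.7160
Iteration 3:
  u = (-1 - (4)·1.3320 - (4)·2.7160) / (10) = -1.7192
  v = (10 - (4)·-1.2760 - (-2)·2.7160) / (10) = 2.0536
  w = (-10 - (1)·-1.2760 - (2)·1.3320) / (-5) = 2.2776

(-1.7192, 2.0536, 2.2776)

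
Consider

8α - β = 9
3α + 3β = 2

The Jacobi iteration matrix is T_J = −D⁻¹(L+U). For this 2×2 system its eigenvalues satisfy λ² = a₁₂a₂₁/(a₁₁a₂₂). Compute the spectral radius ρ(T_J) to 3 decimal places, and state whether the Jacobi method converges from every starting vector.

0.354

a₁₂a₂₁/(a₁₁a₂₂) = (-1)·(3) / ((8)·(3)) = -0.125000
ρ = √|-0.125000| = √0.125000 = 0.354
ρ < 1, so Jacobi converges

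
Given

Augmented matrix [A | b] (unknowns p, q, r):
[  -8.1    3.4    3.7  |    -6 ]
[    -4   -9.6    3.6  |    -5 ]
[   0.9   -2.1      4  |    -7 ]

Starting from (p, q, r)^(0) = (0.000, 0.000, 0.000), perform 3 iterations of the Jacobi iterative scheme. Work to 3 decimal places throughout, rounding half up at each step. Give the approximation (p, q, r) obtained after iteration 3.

Iteration 1:
  p = (-6 - (3.4)·0.000 - (3.7)·0.000) / (-8.1) = 0.741
  q = (-5 - (-4)·0.000 - (3.6)·0.000) / (-9.6) = 0.521
  r = (-7 - (0.9)·0.000 - (-2.1)·0.000) / (4) = -1.750
Iteration 2:
  p = (-6 - (3.4)·0.521 - (3.7)·-1.750) / (-8.1) = 0.160
  q = (-5 - (-4)·0.741 - (3.6)·-1.750) / (-9.6) = -0.444
  r = (-7 - (0.9)·0.741 - (-2.1)·0.521) / (4) = -1.643
Iteration 3:
  p = (-6 - (3.4)·-0.444 - (3.7)·-1.643) / (-8.1) = -0.196
  q = (-5 - (-4)·0.160 - (3.6)·-1.643) / (-9.6) = -0.162
  r = (-7 - (0.9)·0.160 - (-2.1)·-0.444) / (4) = -2.019

(-0.196, -0.162, -2.019)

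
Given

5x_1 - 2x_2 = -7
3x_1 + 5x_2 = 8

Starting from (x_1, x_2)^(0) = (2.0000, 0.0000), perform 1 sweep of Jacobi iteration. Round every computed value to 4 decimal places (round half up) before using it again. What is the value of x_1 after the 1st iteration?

Iteration 1:
  x_1 = (-7 - (-2)·0.0000) / (5) = -1.4000
  x_2 = (8 - (3)·2.0000) / (5) = 0.4000

-1.4000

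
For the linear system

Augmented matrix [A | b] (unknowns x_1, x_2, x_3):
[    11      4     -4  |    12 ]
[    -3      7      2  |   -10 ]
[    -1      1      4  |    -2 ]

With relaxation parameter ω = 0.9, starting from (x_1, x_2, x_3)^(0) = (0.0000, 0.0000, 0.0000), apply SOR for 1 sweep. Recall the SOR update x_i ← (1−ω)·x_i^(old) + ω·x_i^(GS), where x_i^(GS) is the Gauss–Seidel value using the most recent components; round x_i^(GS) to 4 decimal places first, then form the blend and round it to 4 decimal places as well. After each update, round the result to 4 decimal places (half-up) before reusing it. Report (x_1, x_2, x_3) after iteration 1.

Iteration 1:
  x_1: GS value = (12 - (4)·0.0000 - (-4)·0.0000) / (11) = 1.0909;  x_1 ← (1−ω)·0.0000 + ω·1.0909 = 0.9818
  x_2: GS value = (-10 - (-3)·0.9818 - (2)·0.0000) / (7) = -1.0078;  x_2 ← (1−ω)·0.0000 + ω·-1.0078 = -0.9070
  x_3: GS value = (-2 - (-1)·0.9818 - (1)·-0.9070) / (4) = -0.0278;  x_3 ← (1−ω)·0.0000 + ω·-0.0278 = -0.0250

(0.9818, -0.9070, -0.0250)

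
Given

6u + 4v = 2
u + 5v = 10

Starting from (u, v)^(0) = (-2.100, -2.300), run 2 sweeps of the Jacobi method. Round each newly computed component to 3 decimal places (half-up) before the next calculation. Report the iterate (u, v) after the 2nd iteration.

(-1.280, 1.627)

Iteration 1:
  u = (2 - (4)·-2.300) / (6) = 1.867
  v = (10 - (1)·-2.100) / (5) = 2.420
Iteration 2:
  u = (2 - (4)·2.420) / (6) = -1.280
  v = (10 - (1)·1.867) / (5) = 1.627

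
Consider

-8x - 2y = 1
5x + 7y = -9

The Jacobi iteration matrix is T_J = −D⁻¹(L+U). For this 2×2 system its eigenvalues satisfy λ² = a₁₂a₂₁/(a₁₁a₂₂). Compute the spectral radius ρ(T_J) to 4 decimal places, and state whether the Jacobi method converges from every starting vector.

a₁₂a₂₁/(a₁₁a₂₂) = (-2)·(5) / ((-8)·(7)) = 0.178571
ρ = √|0.178571| = √0.178571 = 0.4226
ρ < 1, so Jacobi converges

0.4226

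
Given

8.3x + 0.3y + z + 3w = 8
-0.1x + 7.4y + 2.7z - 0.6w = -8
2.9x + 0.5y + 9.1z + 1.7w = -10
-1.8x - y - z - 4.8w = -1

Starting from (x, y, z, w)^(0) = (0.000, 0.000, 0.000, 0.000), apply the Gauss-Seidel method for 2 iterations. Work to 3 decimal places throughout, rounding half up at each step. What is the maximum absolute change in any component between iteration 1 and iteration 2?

0.521

Iteration 1:
  x = (8 - (0.3)·0.000 - (1)·0.000 - (3)·0.000) / (8.3) = 0.964
  y = (-8 - (-0.1)·0.964 - (2.7)·0.000 - (-0.6)·0.000) / (7.4) = -1.068
  z = (-10 - (2.9)·0.964 - (0.5)·-1.068 - (1.7)·0.000) / (9.1) = -1.347
  w = (-1 - (-1.8)·0.964 - (-1)·-1.068 - (-1)·-1.347) / (-4.8) = 0.350
Iteration 2:
  x = (8 - (0.3)·-1.068 - (1)·-1.347 - (3)·0.350) / (8.3) = 1.038
  y = (-8 - (-0.1)·1.038 - (2.7)·-1.347 - (-0.6)·0.350) / (7.4) = -0.547
  z = (-10 - (2.9)·1.038 - (0.5)·-0.547 - (1.7)·0.350) / (9.1) = -1.465
  w = (-1 - (-1.8)·1.038 - (-1)·-0.547 - (-1)·-1.465) / (-4.8) = 0.238
Change: (0.074, 0.521, -0.118, -0.112) → max |·| = 0.521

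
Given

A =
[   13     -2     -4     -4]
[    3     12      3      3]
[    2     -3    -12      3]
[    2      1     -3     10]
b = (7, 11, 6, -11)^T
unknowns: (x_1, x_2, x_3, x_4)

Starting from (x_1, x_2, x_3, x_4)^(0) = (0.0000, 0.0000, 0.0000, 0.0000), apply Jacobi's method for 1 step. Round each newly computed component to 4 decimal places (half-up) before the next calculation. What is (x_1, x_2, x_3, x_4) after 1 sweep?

(0.5385, 0.9167, -0.5000, -1.1000)

Iteration 1:
  x_1 = (7 - (-2)·0.0000 - (-4)·0.0000 - (-4)·0.0000) / (13) = 0.5385
  x_2 = (11 - (3)·0.0000 - (3)·0.0000 - (3)·0.0000) / (12) = 0.9167
  x_3 = (6 - (2)·0.0000 - (-3)·0.0000 - (3)·0.0000) / (-12) = -0.5000
  x_4 = (-11 - (2)·0.0000 - (1)·0.0000 - (-3)·0.0000) / (10) = -1.1000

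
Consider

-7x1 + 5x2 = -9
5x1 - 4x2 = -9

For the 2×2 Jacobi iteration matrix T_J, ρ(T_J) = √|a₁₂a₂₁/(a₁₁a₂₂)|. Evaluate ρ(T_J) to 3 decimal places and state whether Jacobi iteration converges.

a₁₂a₂₁/(a₁₁a₂₂) = (5)·(5) / ((-7)·(-4)) = 0.892857
ρ = √|0.892857| = √0.892857 = 0.945
ρ < 1, so Jacobi converges

0.945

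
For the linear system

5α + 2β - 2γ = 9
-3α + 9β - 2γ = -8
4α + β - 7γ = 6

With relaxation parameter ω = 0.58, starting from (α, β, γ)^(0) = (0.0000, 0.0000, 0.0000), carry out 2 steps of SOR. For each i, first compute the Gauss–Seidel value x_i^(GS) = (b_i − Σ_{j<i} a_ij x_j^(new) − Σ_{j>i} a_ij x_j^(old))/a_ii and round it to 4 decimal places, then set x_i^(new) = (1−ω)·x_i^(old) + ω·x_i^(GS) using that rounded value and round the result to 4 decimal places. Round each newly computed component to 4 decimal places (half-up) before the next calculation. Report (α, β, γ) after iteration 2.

(1.5141, -0.3774, -0.1010)

Iteration 1:
  α: GS value = (9 - (2)·0.0000 - (-2)·0.0000) / (5) = 1.8000;  α ← (1−ω)·0.0000 + ω·1.8000 = 1.0440
  β: GS value = (-8 - (-3)·1.0440 - (-2)·0.0000) / (9) = -0.5409;  β ← (1−ω)·0.0000 + ω·-0.5409 = -0.3137
  γ: GS value = (6 - (4)·1.0440 - (1)·-0.3137) / (-7) = -0.3054;  γ ← (1−ω)·0.0000 + ω·-0.3054 = -0.1771
Iteration 2:
  α: GS value = (9 - (2)·-0.3137 - (-2)·-0.1771) / (5) = 1.8546;  α ← (1−ω)·1.0440 + ω·1.8546 = 1.5141
  β: GS value = (-8 - (-3)·1.5141 - (-2)·-0.1771) / (9) = -0.4235;  β ← (1−ω)·-0.3137 + ω·-0.4235 = -0.3774
  γ: GS value = (6 - (4)·1.5141 - (1)·-0.3774) / (-7) = -0.0459;  γ ← (1−ω)·-0.1771 + ω·-0.0459 = -0.1010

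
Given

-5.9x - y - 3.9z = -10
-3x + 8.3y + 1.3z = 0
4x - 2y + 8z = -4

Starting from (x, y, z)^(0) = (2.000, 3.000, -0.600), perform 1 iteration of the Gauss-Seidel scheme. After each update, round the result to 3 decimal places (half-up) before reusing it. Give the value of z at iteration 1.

-1.125

Iteration 1:
  x = (-10 - (-1)·3.000 - (-3.9)·-0.600) / (-5.9) = 1.583
  y = (0 - (-3)·1.583 - (1.3)·-0.600) / (8.3) = 0.666
  z = (-4 - (4)·1.583 - (-2)·0.666) / (8) = -1.125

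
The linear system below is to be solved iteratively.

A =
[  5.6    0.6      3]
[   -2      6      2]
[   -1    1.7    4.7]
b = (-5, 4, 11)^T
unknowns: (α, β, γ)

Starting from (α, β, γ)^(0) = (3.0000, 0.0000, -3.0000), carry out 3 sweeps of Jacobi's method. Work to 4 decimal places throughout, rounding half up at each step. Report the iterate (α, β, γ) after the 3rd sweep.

Iteration 1:
  α = (-5 - (0.6)·0.0000 - (3)·-3.0000) / (5.6) = 0.7143
  β = (4 - (-2)·3.0000 - (2)·-3.0000) / (6) = 2.6667
  γ = (11 - (-1)·3.0000 - (1.7)·0.0000) / (4.7) = 2.9787
Iteration 2:
  α = (-5 - (0.6)·2.6667 - (3)·2.9787) / (5.6) = -2.7743
  β = (4 - (-2)·0.7143 - (2)·2.9787) / (6) = -0.0881
  γ = (11 - (-1)·0.7143 - (1.7)·2.6667) / (4.7) = 1.5279
Iteration 3:
  α = (-5 - (0.6)·-0.0881 - (3)·1.5279) / (5.6) = -1.7019
  β = (4 - (-2)·-2.7743 - (2)·1.5279) / (6) = -0.7674
  γ = (11 - (-1)·-2.7743 - (1.7)·-0.0881) / (4.7) = 1.7820

(-1.7019, -0.7674, 1.7820)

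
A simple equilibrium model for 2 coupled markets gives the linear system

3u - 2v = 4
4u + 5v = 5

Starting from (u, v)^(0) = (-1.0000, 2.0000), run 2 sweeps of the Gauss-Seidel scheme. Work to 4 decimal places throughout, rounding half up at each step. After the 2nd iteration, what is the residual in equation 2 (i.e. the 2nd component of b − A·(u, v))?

Iteration 1:
  u = (4 - (-2)·2.0000) / (3) = 2.6667
  v = (5 - (4)·2.6667) / (5) = -1.1334
Iteration 2:
  u = (4 - (-2)·-1.1334) / (3) = 0.5777
  v = (5 - (4)·0.5777) / (5) = 0.5378
Residual b − A·x = (3.3425, 0.0002)

0.0002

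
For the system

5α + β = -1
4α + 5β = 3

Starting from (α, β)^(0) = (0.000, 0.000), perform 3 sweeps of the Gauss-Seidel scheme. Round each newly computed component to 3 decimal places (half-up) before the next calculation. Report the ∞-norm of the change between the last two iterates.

Iteration 1:
  α = (-1 - (1)·0.000) / (5) = -0.200
  β = (3 - (4)·-0.200) / (5) = 0.760
Iteration 2:
  α = (-1 - (1)·0.760) / (5) = -0.352
  β = (3 - (4)·-0.352) / (5) = 0.882
Iteration 3:
  α = (-1 - (1)·0.882) / (5) = -0.376
  β = (3 - (4)·-0.376) / (5) = 0.901
Change: (-0.024, 0.019) → max |·| = 0.024

0.024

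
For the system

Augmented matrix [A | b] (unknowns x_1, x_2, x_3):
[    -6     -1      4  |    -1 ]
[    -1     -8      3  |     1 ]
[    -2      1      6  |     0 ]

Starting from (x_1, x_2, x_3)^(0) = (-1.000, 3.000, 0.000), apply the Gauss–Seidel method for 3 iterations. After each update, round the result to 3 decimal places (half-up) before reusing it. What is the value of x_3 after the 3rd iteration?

Iteration 1:
  x_1 = (-1 - (-1)·3.000 - (4)·0.000) / (-6) = -0.333
  x_2 = (1 - (-1)·-0.333 - (3)·0.000) / (-8) = -0.083
  x_3 = (0 - (-2)·-0.333 - (1)·-0.083) / (6) = -0.097
Iteration 2:
  x_1 = (-1 - (-1)·-0.083 - (4)·-0.097) / (-6) = 0.116
  x_2 = (1 - (-1)·0.116 - (3)·-0.097) / (-8) = -0.176
  x_3 = (0 - (-2)·0.116 - (1)·-0.176) / (6) = 0.068
Iteration 3:
  x_1 = (-1 - (-1)·-0.176 - (4)·0.068) / (-6) = 0.241
  x_2 = (1 - (-1)·0.241 - (3)·0.068) / (-8) = -0.130
  x_3 = (0 - (-2)·0.241 - (1)·-0.130) / (6) = 0.102

0.102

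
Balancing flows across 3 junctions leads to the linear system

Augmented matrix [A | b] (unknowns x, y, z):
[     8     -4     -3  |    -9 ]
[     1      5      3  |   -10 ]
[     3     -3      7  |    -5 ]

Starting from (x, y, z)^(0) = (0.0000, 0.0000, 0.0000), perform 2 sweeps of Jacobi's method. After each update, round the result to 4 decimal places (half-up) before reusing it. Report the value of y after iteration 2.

Iteration 1:
  x = (-9 - (-4)·0.0000 - (-3)·0.0000) / (8) = -1.1250
  y = (-10 - (1)·0.0000 - (3)·0.0000) / (5) = -2.0000
  z = (-5 - (3)·0.0000 - (-3)·0.0000) / (7) = -0.7143
Iteration 2:
  x = (-9 - (-4)·-2.0000 - (-3)·-0.7143) / (8) = -2.3929
  y = (-10 - (1)·-1.1250 - (3)·-0.7143) / (5) = -1.3464
  z = (-5 - (3)·-1.1250 - (-3)·-2.0000) / (7) = -1.0893

-1.3464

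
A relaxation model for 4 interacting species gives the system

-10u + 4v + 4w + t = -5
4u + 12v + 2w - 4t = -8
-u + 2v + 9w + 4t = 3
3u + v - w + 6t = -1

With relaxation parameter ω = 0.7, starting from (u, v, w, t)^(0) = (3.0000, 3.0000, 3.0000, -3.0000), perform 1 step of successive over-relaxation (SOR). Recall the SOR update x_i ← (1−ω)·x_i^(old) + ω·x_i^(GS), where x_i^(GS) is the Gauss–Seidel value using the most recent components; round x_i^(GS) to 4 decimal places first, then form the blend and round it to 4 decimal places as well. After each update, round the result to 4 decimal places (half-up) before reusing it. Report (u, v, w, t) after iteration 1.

Iteration 1:
  u: GS value = (-5 - (4)·3.0000 - (4)·3.0000 - (1)·-3.0000) / (-10) = 2.6000;  u ← (1−ω)·3.0000 + ω·2.6000 = 2.7200
  v: GS value = (-8 - (4)·2.7200 - (2)·3.0000 - (-4)·-3.0000) / (12) = -3.0733;  v ← (1−ω)·3.0000 + ω·-3.0733 = -1.2513
  w: GS value = (3 - (-1)·2.7200 - (2)·-1.2513 - (4)·-3.0000) / (9) = 2.2470;  w ← (1−ω)·3.0000 + ω·2.2470 = 2.4729
  t: GS value = (-1 - (3)·2.7200 - (1)·-1.2513 - (-1)·2.4729) / (6) = -0.9060;  t ← (1−ω)·-3.0000 + ω·-0.9060 = -1.5342

(2.7200, -1.2513, 2.4729, -1.5342)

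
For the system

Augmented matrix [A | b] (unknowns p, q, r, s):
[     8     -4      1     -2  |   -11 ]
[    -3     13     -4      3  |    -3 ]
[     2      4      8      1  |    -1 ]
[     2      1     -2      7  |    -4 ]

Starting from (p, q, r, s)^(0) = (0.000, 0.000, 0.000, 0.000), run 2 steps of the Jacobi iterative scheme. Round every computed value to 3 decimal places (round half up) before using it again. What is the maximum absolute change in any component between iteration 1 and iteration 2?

Iteration 1:
  p = (-11 - (-4)·0.000 - (1)·0.000 - (-2)·0.000) / (8) = -1.375
  q = (-3 - (-3)·0.000 - (-4)·0.000 - (3)·0.000) / (13) = -0.231
  r = (-1 - (2)·0.000 - (4)·0.000 - (1)·0.000) / (8) = -0.125
  s = (-4 - (2)·0.000 - (1)·0.000 - (-2)·0.000) / (7) = -0.571
Iteration 2:
  p = (-11 - (-4)·-0.231 - (1)·-0.125 - (-2)·-0.571) / (8) = -1.618
  q = (-3 - (-3)·-1.375 - (-4)·-0.125 - (3)·-0.571) / (13) = -0.455
  r = (-1 - (2)·-1.375 - (4)·-0.231 - (1)·-0.571) / (8) = 0.406
  s = (-4 - (2)·-1.375 - (1)·-0.231 - (-2)·-0.125) / (7) = -0.181
Change: (-0.243, -0.224, 0.531, 0.390) → max |·| = 0.531

0.531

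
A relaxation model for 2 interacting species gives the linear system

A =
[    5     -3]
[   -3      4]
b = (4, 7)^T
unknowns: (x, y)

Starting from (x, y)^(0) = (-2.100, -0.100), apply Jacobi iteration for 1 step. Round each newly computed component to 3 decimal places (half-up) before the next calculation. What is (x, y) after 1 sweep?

Iteration 1:
  x = (4 - (-3)·-0.100) / (5) = 0.740
  y = (7 - (-3)·-2.100) / (4) = 0.175

(0.740, 0.175)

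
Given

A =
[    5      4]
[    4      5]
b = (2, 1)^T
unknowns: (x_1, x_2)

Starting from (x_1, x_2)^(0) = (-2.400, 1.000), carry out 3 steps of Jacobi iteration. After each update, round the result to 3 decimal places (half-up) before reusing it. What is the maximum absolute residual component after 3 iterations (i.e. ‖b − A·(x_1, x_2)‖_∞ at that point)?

Iteration 1:
  x_1 = (2 - (4)·1.000) / (5) = -0.400
  x_2 = (1 - (4)·-2.400) / (5) = 2.120
Iteration 2:
  x_1 = (2 - (4)·2.120) / (5) = -1.296
  x_2 = (1 - (4)·-0.400) / (5) = 0.520
Iteration 3:
  x_1 = (2 - (4)·0.520) / (5) = -0.016
  x_2 = (1 - (4)·-1.296) / (5) = 1.237
Residual b − A·x = (-2.868, -5.121); ∞-norm = 5.121

5.121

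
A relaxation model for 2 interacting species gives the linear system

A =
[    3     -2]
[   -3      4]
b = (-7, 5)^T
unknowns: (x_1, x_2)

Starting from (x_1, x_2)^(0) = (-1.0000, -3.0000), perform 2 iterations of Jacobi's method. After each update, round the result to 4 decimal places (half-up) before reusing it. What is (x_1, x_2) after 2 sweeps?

(-2.0000, -2.0000)

Iteration 1:
  x_1 = (-7 - (-2)·-3.0000) / (3) = -4.3333
  x_2 = (5 - (-3)·-1.0000) / (4) = 0.5000
Iteration 2:
  x_1 = (-7 - (-2)·0.5000) / (3) = -2.0000
  x_2 = (5 - (-3)·-4.3333) / (4) = -2.0000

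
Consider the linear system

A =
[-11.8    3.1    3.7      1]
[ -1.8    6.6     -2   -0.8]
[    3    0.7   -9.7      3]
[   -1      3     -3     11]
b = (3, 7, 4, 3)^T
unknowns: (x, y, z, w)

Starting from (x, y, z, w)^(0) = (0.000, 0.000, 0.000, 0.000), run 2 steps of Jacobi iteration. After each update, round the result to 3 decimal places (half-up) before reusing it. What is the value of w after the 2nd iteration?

Iteration 1:
  x = (3 - (3.1)·0.000 - (3.7)·0.000 - (1)·0.000) / (-11.8) = -0.254
  y = (7 - (-1.8)·0.000 - (-2)·0.000 - (-0.8)·0.000) / (6.6) = 1.061
  z = (4 - (3)·0.000 - (0.7)·0.000 - (3)·0.000) / (-9.7) = -0.412
  w = (3 - (-1)·0.000 - (3)·0.000 - (-3)·0.000) / (11) = 0.273
Iteration 2:
  x = (3 - (3.1)·1.061 - (3.7)·-0.412 - (1)·0.273) / (-11.8) = -0.082
  y = (7 - (-1.8)·-0.254 - (-2)·-0.412 - (-0.8)·0.273) / (6.6) = 0.900
  z = (4 - (3)·-0.254 - (0.7)·1.061 - (3)·0.273) / (-9.7) = -0.330
  w = (3 - (-1)·-0.254 - (3)·1.061 - (-3)·-0.412) / (11) = -0.152

-0.152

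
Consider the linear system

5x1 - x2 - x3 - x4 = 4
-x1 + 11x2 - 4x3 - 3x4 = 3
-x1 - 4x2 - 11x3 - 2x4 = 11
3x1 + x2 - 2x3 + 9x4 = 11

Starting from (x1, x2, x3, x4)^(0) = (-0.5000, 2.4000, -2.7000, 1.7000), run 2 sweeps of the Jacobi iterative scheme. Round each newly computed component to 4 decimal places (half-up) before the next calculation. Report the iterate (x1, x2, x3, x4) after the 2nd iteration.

(0.4190, -0.2635, -1.0873, 0.4198)

Iteration 1:
  x1 = (4 - (-1)·2.4000 - (-1)·-2.7000 - (-1)·1.7000) / (5) = 1.0800
  x2 = (3 - (-1)·-0.5000 - (-4)·-2.7000 - (-3)·1.7000) / (11) = -0.2909
  x3 = (11 - (-1)·-0.5000 - (-4)·2.4000 - (-2)·1.7000) / (-11) = -2.1364
  x4 = (11 - (3)·-0.5000 - (1)·2.4000 - (-2)·-2.7000) / (9) = 0.5222
Iteration 2:
  x1 = (4 - (-1)·-0.2909 - (-1)·-2.1364 - (-1)·0.5222) / (5) = 0.4190
  x2 = (3 - (-1)·1.0800 - (-4)·-2.1364 - (-3)·0.5222) / (11) = -0.2635
  x3 = (11 - (-1)·1.0800 - (-4)·-0.2909 - (-2)·0.5222) / (-11) = -1.0873
  x4 = (11 - (3)·1.0800 - (1)·-0.2909 - (-2)·-2.1364) / (9) = 0.4198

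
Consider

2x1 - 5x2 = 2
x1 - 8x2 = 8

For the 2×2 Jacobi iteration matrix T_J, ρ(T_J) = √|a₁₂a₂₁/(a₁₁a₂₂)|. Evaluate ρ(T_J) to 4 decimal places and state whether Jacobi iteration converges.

0.5590

a₁₂a₂₁/(a₁₁a₂₂) = (-5)·(1) / ((2)·(-8)) = 0.312500
ρ = √|0.312500| = √0.312500 = 0.5590
ρ < 1, so Jacobi converges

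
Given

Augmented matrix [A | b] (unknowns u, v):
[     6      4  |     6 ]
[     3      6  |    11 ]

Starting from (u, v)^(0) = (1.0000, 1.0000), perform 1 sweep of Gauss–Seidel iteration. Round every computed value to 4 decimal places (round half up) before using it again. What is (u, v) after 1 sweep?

Iteration 1:
  u = (6 - (4)·1.0000) / (6) = 0.3333
  v = (11 - (3)·0.3333) / (6) = 1.6667

(0.3333, 1.6667)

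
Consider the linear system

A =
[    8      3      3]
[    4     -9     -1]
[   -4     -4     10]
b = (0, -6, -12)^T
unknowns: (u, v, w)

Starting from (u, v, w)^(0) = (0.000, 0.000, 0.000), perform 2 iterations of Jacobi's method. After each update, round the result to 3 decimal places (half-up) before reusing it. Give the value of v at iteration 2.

Iteration 1:
  u = (0 - (3)·0.000 - (3)·0.000) / (8) = 0.000
  v = (-6 - (4)·0.000 - (-1)·0.000) / (-9) = 0.667
  w = (-12 - (-4)·0.000 - (-4)·0.000) / (10) = -1.200
Iteration 2:
  u = (0 - (3)·0.667 - (3)·-1.200) / (8) = 0.200
  v = (-6 - (4)·0.000 - (-1)·-1.200) / (-9) = 0.800
  w = (-12 - (-4)·0.000 - (-4)·0.667) / (10) = -0.933

0.800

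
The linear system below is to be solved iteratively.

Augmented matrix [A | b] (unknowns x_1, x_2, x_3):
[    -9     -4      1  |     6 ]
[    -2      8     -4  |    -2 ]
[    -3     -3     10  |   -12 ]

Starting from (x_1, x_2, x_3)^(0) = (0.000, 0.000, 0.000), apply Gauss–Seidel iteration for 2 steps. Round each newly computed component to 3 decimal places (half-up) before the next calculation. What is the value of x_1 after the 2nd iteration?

Iteration 1:
  x_1 = (6 - (-4)·0.000 - (1)·0.000) / (-9) = -0.667
  x_2 = (-2 - (-2)·-0.667 - (-4)·0.000) / (8) = -0.417
  x_3 = (-12 - (-3)·-0.667 - (-3)·-0.417) / (10) = -1.525
Iteration 2:
  x_1 = (6 - (-4)·-0.417 - (1)·-1.525) / (-9) = -0.651
  x_2 = (-2 - (-2)·-0.651 - (-4)·-1.525) / (8) = -1.175
  x_3 = (-12 - (-3)·-0.651 - (-3)·-1.175) / (10) = -1.748

-0.651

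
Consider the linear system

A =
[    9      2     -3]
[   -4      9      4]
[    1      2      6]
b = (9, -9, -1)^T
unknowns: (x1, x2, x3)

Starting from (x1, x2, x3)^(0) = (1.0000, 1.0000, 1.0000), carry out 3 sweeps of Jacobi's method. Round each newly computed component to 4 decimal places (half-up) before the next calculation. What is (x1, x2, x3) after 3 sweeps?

(1.0405, -0.5473, -0.2634)

Iteration 1:
  x1 = (9 - (2)·1.0000 - (-3)·1.0000) / (9) = 1.1111
  x2 = (-9 - (-4)·1.0000 - (4)·1.0000) / (9) = -1.0000
  x3 = (-1 - (1)·1.0000 - (2)·1.0000) / (6) = -0.6667
Iteration 2:
  x1 = (9 - (2)·-1.0000 - (-3)·-0.6667) / (9) = 1.0000
  x2 = (-9 - (-4)·1.1111 - (4)·-0.6667) / (9) = -0.2099
  x3 = (-1 - (1)·1.1111 - (2)·-1.0000) / (6) = -0.0185
Iteration 3:
  x1 = (9 - (2)·-0.2099 - (-3)·-0.0185) / (9) = 1.0405
  x2 = (-9 - (-4)·1.0000 - (4)·-0.0185) / (9) = -0.5473
  x3 = (-1 - (1)·1.0000 - (2)·-0.2099) / (6) = -0.2634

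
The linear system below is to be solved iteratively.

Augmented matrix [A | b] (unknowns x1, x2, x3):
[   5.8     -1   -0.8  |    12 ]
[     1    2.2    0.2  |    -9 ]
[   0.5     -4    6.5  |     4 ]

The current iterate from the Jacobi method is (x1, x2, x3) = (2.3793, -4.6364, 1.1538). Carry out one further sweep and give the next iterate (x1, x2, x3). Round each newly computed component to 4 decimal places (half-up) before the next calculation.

(1.4287, -5.2773, -2.4208)

One sweep:
  x1 = (12 - (-1)·-4.6364 - (-0.8)·1.1538) / (5.8) = 1.4287
  x2 = (-9 - (1)·2.3793 - (0.2)·1.1538) / (2.2) = -5.2773
  x3 = (4 - (0.5)·2.3793 - (-4)·-4.6364) / (6.5) = -2.4208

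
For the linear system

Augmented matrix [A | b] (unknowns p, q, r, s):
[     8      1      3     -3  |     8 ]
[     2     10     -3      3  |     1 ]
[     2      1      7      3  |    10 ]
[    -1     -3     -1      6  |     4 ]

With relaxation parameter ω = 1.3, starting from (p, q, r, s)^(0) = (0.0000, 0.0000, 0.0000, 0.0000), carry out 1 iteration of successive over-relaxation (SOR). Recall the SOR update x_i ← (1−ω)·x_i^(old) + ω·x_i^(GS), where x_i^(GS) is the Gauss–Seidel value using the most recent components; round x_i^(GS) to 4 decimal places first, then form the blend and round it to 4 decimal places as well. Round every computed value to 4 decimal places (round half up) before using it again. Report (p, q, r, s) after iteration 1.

Iteration 1:
  p: GS value = (8 - (1)·0.0000 - (3)·0.0000 - (-3)·0.0000) / (8) = 1.0000;  p ← (1−ω)·0.0000 + ω·1.0000 = 1.3000
  q: GS value = (1 - (2)·1.3000 - (-3)·0.0000 - (3)·0.0000) / (10) = -0.1600;  q ← (1−ω)·0.0000 + ω·-0.1600 = -0.2080
  r: GS value = (10 - (2)·1.3000 - (1)·-0.2080 - (3)·0.0000) / (7) = 1.0869;  r ← (1−ω)·0.0000 + ω·1.0869 = 1.4130
  s: GS value = (4 - (-1)·1.3000 - (-3)·-0.2080 - (-1)·1.4130) / (6) = 1.0148;  s ← (1−ω)·0.0000 + ω·1.0148 = 1.3192

(1.3000, -0.2080, 1.4130, 1.3192)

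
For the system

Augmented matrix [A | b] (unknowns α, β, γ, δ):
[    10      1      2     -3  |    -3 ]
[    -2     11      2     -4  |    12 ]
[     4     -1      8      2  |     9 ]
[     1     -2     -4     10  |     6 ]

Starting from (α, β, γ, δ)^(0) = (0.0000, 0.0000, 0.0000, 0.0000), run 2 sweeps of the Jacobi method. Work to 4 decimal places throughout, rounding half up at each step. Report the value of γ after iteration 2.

1.2614

Iteration 1:
  α = (-3 - (1)·0.0000 - (2)·0.0000 - (-3)·0.0000) / (10) = -0.3000
  β = (12 - (-2)·0.0000 - (2)·0.0000 - (-4)·0.0000) / (11) = 1.0909
  γ = (9 - (4)·0.0000 - (-1)·0.0000 - (2)·0.0000) / (8) = 1.1250
  δ = (6 - (1)·0.0000 - (-2)·0.0000 - (-4)·0.0000) / (10) = 0.6000
Iteration 2:
  α = (-3 - (1)·1.0909 - (2)·1.1250 - (-3)·0.6000) / (10) = -0.4541
  β = (12 - (-2)·-0.3000 - (2)·1.1250 - (-4)·0.6000) / (11) = 1.0500
  γ = (9 - (4)·-0.3000 - (-1)·1.0909 - (2)·0.6000) / (8) = 1.2614
  δ = (6 - (1)·-0.3000 - (-2)·1.0909 - (-4)·1.1250) / (10) = 1.2982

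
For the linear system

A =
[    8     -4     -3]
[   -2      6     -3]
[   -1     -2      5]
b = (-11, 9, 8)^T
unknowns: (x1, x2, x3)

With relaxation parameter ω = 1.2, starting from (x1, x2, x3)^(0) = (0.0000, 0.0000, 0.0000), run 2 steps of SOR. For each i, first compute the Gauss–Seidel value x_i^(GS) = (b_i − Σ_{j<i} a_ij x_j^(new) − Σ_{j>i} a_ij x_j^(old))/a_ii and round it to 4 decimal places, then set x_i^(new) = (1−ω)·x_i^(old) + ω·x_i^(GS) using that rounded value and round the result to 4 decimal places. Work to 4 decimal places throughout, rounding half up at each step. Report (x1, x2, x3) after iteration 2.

Iteration 1:
  x1: GS value = (-11 - (-4)·0.0000 - (-3)·0.0000) / (8) = -1.3750;  x1 ← (1−ω)·0.0000 + ω·-1.3750 = -1.6500
  x2: GS value = (9 - (-2)·-1.6500 - (-3)·0.0000) / (6) = 0.9500;  x2 ← (1−ω)·0.0000 + ω·0.9500 = 1.1400
  x3: GS value = (8 - (-1)·-1.6500 - (-2)·1.1400) / (5) = 1.7260;  x3 ← (1−ω)·0.0000 + ω·1.7260 = 2.0712
Iteration 2:
  x1: GS value = (-11 - (-4)·1.1400 - (-3)·2.0712) / (8) = -0.0283;  x1 ← (1−ω)·-1.6500 + ω·-0.0283 = 0.2960
  x2: GS value = (9 - (-2)·0.2960 - (-3)·2.0712) / (6) = 2.6343;  x2 ← (1−ω)·1.1400 + ω·2.6343 = 2.9332
  x3: GS value = (8 - (-1)·0.2960 - (-2)·2.9332) / (5) = 2.8325;  x3 ← (1−ω)·2.0712 + ω·2.8325 = 2.9848

(0.2960, 2.9332, 2.9848)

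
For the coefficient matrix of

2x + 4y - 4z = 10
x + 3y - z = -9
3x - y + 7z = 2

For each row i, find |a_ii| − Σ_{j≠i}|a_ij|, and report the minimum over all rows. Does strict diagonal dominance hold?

row 1: |2| − (4+4) = -6
row 2: |3| − (1+1) = 1
row 3: |7| − (3+1) = 3
minimum over rows = -6 → not strictly diagonally dominant

-6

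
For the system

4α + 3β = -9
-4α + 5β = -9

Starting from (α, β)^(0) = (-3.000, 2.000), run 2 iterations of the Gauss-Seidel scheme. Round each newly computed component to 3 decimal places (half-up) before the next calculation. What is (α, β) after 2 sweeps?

(1.350, -0.720)

Iteration 1:
  α = (-9 - (3)·2.000) / (4) = -3.750
  β = (-9 - (-4)·-3.750) / (5) = -4.800
Iteration 2:
  α = (-9 - (3)·-4.800) / (4) = 1.350
  β = (-9 - (-4)·1.350) / (5) = -0.720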